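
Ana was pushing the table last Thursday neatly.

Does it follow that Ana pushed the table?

'push' is atelic; if Ana was pushing the table, then Ana pushed the table (for some time).

yes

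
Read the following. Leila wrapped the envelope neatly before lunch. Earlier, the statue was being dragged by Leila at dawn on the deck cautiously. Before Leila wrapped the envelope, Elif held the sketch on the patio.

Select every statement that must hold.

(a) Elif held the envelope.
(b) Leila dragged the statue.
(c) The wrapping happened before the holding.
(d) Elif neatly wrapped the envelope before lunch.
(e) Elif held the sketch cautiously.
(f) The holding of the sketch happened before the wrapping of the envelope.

(a) Not entailed — Elif held the sketch, not the envelope; the envelope belongs to the wrapping event.
(b) Entailed — 'drag' is an activity; 'was dragging' entails that some dragging happened, so 'dragged' holds.
(c) Not entailed — the narrative places the holding before the wrapping, not after.
(d) Not entailed — the passage has Leila wrapping the envelope, not Elif.
(e) Not entailed — 'cautiously' adds information not in the original event.
(f) Entailed — the narrative places the holding before the wrapping.

(b), (f)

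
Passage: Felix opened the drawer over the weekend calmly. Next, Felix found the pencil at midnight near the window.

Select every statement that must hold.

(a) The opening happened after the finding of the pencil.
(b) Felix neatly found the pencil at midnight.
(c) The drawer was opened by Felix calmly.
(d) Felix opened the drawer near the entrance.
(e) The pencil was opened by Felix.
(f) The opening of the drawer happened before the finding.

(c), (f)

(a) Not entailed — the narrative places the opening before the finding, not after.
(b) Not entailed — 'neatly' adds information not in the original event.
(c) Entailed — this follows by dropping conjuncts from the opening event's description.
(d) Not entailed — 'near the entrance' adds information not in the original event.
(e) Not entailed — Felix opened the drawer, not the pencil; the pencil belongs to the finding event.
(f) Entailed — the narrative places the opening before the finding.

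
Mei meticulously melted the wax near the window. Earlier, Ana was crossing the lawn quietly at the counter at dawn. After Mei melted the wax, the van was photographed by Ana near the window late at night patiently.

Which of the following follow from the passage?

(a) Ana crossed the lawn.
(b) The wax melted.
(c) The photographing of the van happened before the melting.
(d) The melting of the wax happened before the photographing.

(a) Not entailed — 'was crossing' is progressive on an accomplishment; it does not entail the completed 'crossed'.
(b) Entailed — 'Mei melted the wax' is causative; it entails the inchoative 'the wax melted'.
(c) Not entailed — the narrative places the melting before the photographing, not after.
(d) Entailed — the narrative places the melting before the photographing.

(b), (d)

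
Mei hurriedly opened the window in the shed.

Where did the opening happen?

in the shed

'in the shed' marks the location of the opening event.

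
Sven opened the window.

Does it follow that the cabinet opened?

no

Nothing is said about any cabinet; only the window is affected.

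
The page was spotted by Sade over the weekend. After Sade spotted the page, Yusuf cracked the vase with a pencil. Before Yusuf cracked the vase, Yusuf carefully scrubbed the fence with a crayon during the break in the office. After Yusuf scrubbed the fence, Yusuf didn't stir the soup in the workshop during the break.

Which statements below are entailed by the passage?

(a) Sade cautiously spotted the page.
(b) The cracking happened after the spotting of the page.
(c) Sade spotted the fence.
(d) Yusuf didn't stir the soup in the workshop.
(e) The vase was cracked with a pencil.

(a) Not entailed — 'cautiously' adds information not in the original event.
(b) Entailed — the narrative places the spotting before the cracking.
(c) Not entailed — Sade spotted the page, not the fence; the fence belongs to the scrubbing event.
(d) Not entailed — dropping 'during the break' under negation is not valid — the original leaves open that Yusuf stirred the soup some other way.
(e) Entailed — this follows by dropping conjuncts from the cracking event's description.

(b), (e)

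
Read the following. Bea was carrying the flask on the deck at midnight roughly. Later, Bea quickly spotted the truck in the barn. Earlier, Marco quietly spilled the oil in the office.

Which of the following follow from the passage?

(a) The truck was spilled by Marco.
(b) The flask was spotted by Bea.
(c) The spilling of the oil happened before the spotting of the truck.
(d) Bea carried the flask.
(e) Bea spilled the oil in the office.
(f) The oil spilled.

(c), (d), (f)

(a) Not entailed — Marco spilled the oil, not the truck; the truck belongs to the spotting event.
(b) Not entailed — Bea spotted the truck, not the flask; the flask belongs to the carrying event.
(c) Entailed — the narrative places the spilling before the spotting.
(d) Entailed — 'carry' is an activity; 'was carrying' entails that some carrying happened, so 'carried' holds.
(e) Not entailed — the passage has Marco spilling the oil, not Bea.
(f) Entailed — 'Marco spilled the oil' is causative; it entails the inchoative 'the oil spilled'.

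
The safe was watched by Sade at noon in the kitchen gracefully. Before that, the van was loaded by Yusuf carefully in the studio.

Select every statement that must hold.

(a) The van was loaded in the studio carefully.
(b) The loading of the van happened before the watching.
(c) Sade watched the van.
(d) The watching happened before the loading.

(a) Entailed — generalizing the agent leaves a sub-description the original still satisfies.
(b) Entailed — the narrative places the loading before the watching.
(c) Not entailed — Sade watched the safe, not the van; the van belongs to the loading event.
(d) Not entailed — the narrative places the loading before the watching, not after.

(a), (b)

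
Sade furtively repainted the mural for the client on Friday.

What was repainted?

the mural

'the mural' marks the patient of the repainting event.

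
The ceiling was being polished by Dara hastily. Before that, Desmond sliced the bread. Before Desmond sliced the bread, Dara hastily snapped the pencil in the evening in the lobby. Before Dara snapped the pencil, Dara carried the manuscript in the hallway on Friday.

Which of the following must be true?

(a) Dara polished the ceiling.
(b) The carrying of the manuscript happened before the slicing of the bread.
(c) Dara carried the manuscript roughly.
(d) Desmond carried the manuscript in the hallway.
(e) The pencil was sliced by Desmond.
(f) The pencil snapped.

(a) Entailed — 'polish' is an activity; 'was polishing' entails that some polishing happened, so 'polished' holds.
(b) Entailed — the narrative places the carrying before the slicing.
(c) Not entailed — 'roughly' adds information not in the original event.
(d) Not entailed — the passage has Dara carrying the manuscript, not Desmond.
(e) Not entailed — Desmond sliced the bread, not the pencil; the pencil belongs to the snapping event.
(f) Entailed — 'Dara snapped the pencil' is causative; it entails the inchoative 'the pencil snapped'.

(a), (b), (f)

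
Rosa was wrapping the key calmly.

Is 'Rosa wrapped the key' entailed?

'was wrapping' is progressive; for an accomplishment like 'wrap the key', it doesn't entail completion.

no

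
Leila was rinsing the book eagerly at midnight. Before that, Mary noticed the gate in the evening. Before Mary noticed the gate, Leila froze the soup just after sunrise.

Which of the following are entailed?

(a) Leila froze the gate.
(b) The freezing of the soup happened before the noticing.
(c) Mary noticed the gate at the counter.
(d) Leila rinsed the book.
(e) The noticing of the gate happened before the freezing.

(b), (d)

(a) Not entailed — Leila froze the soup, not the gate; the gate belongs to the noticing event.
(b) Entailed — the narrative places the freezing before the noticing.
(c) Not entailed — 'at the counter' adds information not in the original event.
(d) Entailed — 'rinse' is an activity; 'was rinsing' entails that some rinsing happened, so 'rinsed' holds.
(e) Not entailed — the narrative places the freezing before the noticing, not after.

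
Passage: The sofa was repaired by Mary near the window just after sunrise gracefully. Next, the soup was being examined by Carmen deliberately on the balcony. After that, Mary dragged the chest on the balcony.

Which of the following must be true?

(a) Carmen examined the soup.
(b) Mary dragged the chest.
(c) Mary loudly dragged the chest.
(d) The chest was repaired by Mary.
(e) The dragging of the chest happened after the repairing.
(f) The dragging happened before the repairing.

(a), (b), (e)

(a) Entailed — 'examine' is an activity; 'was examining' entails that some examining happened, so 'examined' holds.
(b) Entailed — the original entails any weakening of itself; this just drops 'on the balcony'.
(c) Not entailed — 'loudly' adds information not in the original event.
(d) Not entailed — Mary repaired the sofa, not the chest; the chest belongs to the dragging event.
(e) Entailed — the narrative places the repairing before the dragging.
(f) Not entailed — the narrative places the repairing before the dragging, not after.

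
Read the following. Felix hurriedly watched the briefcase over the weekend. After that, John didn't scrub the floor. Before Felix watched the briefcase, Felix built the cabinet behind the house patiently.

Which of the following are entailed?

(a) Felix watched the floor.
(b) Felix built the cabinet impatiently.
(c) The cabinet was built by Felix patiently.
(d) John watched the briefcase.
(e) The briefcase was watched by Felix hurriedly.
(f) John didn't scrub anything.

(c), (e)

(a) Not entailed — Felix watched the briefcase, not the floor; the floor belongs to the scrubbing event.
(b) Not entailed — 'impatiently' adds a manner not in (and inconsistent with) the original.
(c) Entailed — dropping 'behind the house' leaves a sub-description the original still satisfies.
(d) Not entailed — the passage has Felix watching the briefcase, not John.
(e) Entailed — every conjunct here is already in the original watching event.
(f) Not entailed — the original only denies this specific event; John may have scrubbed something else.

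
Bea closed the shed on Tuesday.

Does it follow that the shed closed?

'Bea closed the shed' is the causative; it entails the inchoative 'the shed closed'.

yes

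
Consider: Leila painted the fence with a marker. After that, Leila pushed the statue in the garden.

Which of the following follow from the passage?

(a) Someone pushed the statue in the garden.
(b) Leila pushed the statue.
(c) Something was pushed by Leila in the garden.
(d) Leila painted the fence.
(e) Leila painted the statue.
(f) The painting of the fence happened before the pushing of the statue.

(a) Entailed — every conjunct here is already in the original pushing event.
(b) Entailed — every conjunct here is already in the original pushing event.
(c) Entailed — this follows by dropping conjuncts from the pushing event's description.
(d) Entailed — every conjunct here is already in the original painting event.
(e) Not entailed — Leila painted the fence, not the statue; the statue belongs to the pushing event.
(f) Entailed — the narrative places the painting before the pushing.

(a), (b), (c), (d), (f)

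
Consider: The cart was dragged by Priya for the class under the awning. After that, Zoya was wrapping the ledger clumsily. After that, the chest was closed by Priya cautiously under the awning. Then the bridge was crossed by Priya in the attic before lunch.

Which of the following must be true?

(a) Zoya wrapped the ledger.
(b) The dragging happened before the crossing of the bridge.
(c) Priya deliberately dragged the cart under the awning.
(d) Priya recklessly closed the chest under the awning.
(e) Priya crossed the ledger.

(b)

(a) Not entailed — 'was wrapping' is progressive on an accomplishment; it does not entail the completed 'wrapped'.
(b) Entailed — the narrative places the dragging before the crossing.
(c) Not entailed — 'deliberately' adds information not in the original event.
(d) Not entailed — 'recklessly' adds a manner not in (and inconsistent with) the original.
(e) Not entailed — Priya crossed the bridge, not the ledger; the ledger belongs to the wrapping event.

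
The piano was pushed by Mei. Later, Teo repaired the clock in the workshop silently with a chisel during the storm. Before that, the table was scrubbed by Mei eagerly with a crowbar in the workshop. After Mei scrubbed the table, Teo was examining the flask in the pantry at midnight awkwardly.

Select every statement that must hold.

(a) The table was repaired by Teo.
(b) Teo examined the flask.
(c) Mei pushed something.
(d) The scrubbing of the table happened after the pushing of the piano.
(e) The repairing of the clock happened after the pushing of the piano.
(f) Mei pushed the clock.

(b), (c), (e)

(a) Not entailed — Teo repaired the clock, not the table; the table belongs to the scrubbing event.
(b) Entailed — 'examine' is an activity; 'was examining' entails that some examining happened, so 'examined' holds.
(c) Entailed — the original entails any weakening of itself; this just generalizes the patient.
(d) Not entailed — the narrative doesn't order the pushing relative to the scrubbing.
(e) Entailed — the narrative places the pushing before the repairing.
(f) Not entailed — Mei pushed the piano, not the clock; the clock belongs to the repairing event.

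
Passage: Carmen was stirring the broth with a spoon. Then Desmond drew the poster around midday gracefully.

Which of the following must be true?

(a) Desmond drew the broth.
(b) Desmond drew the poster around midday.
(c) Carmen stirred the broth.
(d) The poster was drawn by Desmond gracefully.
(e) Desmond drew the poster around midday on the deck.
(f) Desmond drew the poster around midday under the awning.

(a) Not entailed — Desmond drew the poster, not the broth; the broth belongs to the stirring event.
(b) Entailed — dropping 'gracefully' leaves a sub-description the original still satisfies.
(c) Entailed — 'stir' is an activity; 'was stirring' entails that some stirring happened, so 'stirred' holds.
(d) Entailed — dropping 'around midday' leaves a sub-description the original still satisfies.
(e) Not entailed — 'on the deck' adds information not in the original event.
(f) Not entailed — 'under the awning' adds information not in the original event.

(b), (c), (d)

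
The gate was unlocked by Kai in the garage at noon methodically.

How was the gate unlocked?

'methodically' marks the manner of the unlocking event.

methodically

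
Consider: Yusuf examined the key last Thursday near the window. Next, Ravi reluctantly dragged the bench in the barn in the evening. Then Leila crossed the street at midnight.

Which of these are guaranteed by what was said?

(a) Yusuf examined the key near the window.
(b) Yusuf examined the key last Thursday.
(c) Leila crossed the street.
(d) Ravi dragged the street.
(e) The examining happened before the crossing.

(a), (b), (c), (e)

(a) Entailed — every conjunct here is already in the original examining event.
(b) Entailed — the original entails any weakening of itself; this just drops 'near the window'.
(c) Entailed — every conjunct here is already in the original crossing event.
(d) Not entailed — Ravi dragged the bench, not the street; the street belongs to the crossing event.
(e) Entailed — the narrative places the examining before the crossing.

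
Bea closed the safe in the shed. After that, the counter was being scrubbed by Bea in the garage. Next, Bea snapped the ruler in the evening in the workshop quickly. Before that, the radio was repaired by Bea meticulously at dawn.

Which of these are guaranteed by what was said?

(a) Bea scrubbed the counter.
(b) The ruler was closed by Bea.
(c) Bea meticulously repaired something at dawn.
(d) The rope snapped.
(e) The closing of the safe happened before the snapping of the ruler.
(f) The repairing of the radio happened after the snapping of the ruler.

(a) Entailed — 'scrub' is an activity; 'was scrubbing' entails that some scrubbing happened, so 'scrubbed' holds.
(b) Not entailed — Bea closed the safe, not the ruler; the ruler belongs to the snapping event.
(c) Entailed — generalizing the patient leaves a sub-description the original still satisfies.
(d) Not entailed — the ruler is what snapped, not the rope.
(e) Entailed — the narrative places the closing before the snapping.
(f) Not entailed — the narrative places the repairing before the snapping, not after.

(a), (c), (e)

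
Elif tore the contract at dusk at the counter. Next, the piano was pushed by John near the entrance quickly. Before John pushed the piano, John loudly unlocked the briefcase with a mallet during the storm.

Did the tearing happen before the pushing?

The narrative orders the tearing before the pushing.

yes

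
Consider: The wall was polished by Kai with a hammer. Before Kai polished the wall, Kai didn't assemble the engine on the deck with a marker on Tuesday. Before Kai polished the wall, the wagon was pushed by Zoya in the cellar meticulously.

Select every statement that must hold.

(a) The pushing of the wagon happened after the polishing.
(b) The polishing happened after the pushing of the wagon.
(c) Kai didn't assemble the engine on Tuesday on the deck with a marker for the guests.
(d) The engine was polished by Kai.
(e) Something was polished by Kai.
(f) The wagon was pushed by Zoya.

(b), (c), (e), (f)

(a) Not entailed — the narrative places the pushing before the polishing, not after.
(b) Entailed — the narrative places the pushing before the polishing.
(c) Entailed — under negation, adding a further restriction is entailed: if no such assembling event occurred, none occurred for the guests either.
(d) Not entailed — Kai polished the wall, not the engine; the engine belongs to the assembling event.
(e) Entailed — dropping 'with a hammer' and generalizing the patient leaves a sub-description the original still satisfies.
(f) Entailed — the original entails any weakening of itself; this just drops 'meticulously', 'in the cellar'.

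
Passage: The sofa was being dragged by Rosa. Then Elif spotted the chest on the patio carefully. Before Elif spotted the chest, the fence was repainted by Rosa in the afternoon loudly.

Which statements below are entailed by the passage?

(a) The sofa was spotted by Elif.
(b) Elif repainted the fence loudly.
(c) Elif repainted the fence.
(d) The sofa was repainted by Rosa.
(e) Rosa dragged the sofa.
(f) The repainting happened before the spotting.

(a) Not entailed — Elif spotted the chest, not the sofa; the sofa belongs to the dragging event.
(b) Not entailed — the passage has Rosa repainting the fence, not Elif.
(c) Not entailed — the passage has Rosa repainting the fence, not Elif.
(d) Not entailed — Rosa repainted the fence, not the sofa; the sofa belongs to the dragging event.
(e) Entailed — 'drag' is an activity; 'was dragging' entails that some dragging happened, so 'dragged' holds.
(f) Entailed — the narrative places the repainting before the spotting.

(e), (f)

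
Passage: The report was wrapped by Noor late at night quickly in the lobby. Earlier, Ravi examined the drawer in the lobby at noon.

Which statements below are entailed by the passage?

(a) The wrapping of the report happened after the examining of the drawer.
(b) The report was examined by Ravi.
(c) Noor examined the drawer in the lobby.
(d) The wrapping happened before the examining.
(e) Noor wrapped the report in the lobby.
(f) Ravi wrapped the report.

(a), (e)

(a) Entailed — the narrative places the examining before the wrapping.
(b) Not entailed — Ravi examined the drawer, not the report; the report belongs to the wrapping event.
(c) Not entailed — the passage has Ravi examining the drawer, not Noor.
(d) Not entailed — the narrative places the examining before the wrapping, not after.
(e) Entailed — this follows by dropping conjuncts from the wrapping event's description.
(f) Not entailed — the passage has Noor wrapping the report, not Ravi.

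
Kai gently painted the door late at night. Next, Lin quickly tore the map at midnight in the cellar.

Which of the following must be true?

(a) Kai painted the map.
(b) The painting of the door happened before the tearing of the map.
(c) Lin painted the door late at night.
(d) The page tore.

(a) Not entailed — Kai painted the door, not the map; the map belongs to the tearing event.
(b) Entailed — the narrative places the painting before the tearing.
(c) Not entailed — the passage has Kai painting the door, not Lin.
(d) Not entailed — the map is what tore, not the page.

(b)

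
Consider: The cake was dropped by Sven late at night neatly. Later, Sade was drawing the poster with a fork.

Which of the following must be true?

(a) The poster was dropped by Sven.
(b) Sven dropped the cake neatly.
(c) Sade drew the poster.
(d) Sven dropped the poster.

(a) Not entailed — Sven dropped the cake, not the poster; the poster belongs to the drawing event.
(b) Entailed — every conjunct here is already in the original dropping event.
(c) Not entailed — 'was drawing' is progressive on an accomplishment; it does not entail the completed 'drew'.
(d) Not entailed — Sven dropped the cake, not the poster; the poster belongs to the drawing event.

(b)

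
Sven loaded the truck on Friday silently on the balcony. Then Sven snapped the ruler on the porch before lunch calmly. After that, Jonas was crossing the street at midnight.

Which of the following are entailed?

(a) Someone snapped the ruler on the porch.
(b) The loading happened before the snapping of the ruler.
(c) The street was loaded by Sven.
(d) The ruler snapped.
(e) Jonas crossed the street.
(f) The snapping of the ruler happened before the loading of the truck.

(a) Entailed — every conjunct here is already in the original snapping event.
(b) Entailed — the narrative places the loading before the snapping.
(c) Not entailed — Sven loaded the truck, not the street; the street belongs to the crossing event.
(d) Entailed — 'Sven snapped the ruler' is causative; it entails the inchoative 'the ruler snapped'.
(e) Not entailed — 'was crossing' is progressive on an accomplishment; it does not entail the completed 'crossed'.
(f) Not entailed — the narrative places the loading before the snapping, not after.

(a), (b), (d)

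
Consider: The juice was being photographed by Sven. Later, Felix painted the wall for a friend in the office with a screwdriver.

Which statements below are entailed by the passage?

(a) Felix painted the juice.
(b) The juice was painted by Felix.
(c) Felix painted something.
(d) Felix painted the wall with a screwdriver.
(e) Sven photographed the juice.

(c), (d)

(a) Not entailed — Felix painted the wall, not the juice; the juice belongs to the photographing event.
(b) Not entailed — Felix painted the wall, not the juice; the juice belongs to the photographing event.
(c) Entailed — the original entails any weakening of itself; this just drops 'with a screwdriver', 'in the office', 'for a friend' and generalizes the patient.
(d) Entailed — dropping 'in the office', 'for a friend' leaves a sub-description the original still satisfies.
(e) Not entailed — 'was photographing' is progressive on an accomplishment; it does not entail the completed 'photographed'.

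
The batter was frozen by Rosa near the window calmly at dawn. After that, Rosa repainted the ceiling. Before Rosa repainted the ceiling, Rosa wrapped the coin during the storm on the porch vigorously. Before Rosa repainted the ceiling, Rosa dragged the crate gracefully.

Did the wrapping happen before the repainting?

yes

The narrative orders the wrapping before the repainting.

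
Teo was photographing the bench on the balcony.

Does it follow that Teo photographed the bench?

no

'was photographing' is progressive; for an accomplishment like 'photograph the bench', it doesn't entail completion.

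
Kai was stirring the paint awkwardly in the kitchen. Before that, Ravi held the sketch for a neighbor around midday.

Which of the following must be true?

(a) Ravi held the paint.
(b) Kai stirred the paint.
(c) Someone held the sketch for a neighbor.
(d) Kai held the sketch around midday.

(a) Not entailed — Ravi held the sketch, not the paint; the paint belongs to the stirring event.
(b) Entailed — 'stir' is an activity; 'was stirring' entails that some stirring happened, so 'stirred' holds.
(c) Entailed — the original entails any weakening of itself; this just drops 'around midday' and generalizes the agent.
(d) Not entailed — the passage has Ravi holding the sketch, not Kai.

(b), (c)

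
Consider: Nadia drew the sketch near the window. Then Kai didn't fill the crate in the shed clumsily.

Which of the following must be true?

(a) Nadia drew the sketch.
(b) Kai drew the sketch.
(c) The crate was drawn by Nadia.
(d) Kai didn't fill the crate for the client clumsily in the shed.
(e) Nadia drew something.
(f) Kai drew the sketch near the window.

(a) Entailed — the original entails any weakening of itself; this just drops 'near the window'.
(b) Not entailed — the passage has Nadia drawing the sketch, not Kai.
(c) Not entailed — Nadia drew the sketch, not the crate; the crate belongs to the filling event.
(d) Entailed — under negation, adding a further restriction is entailed: if no such filling event occurred, none occurred for the client either.
(e) Entailed — the original entails any weakening of itself; this just drops 'near the window' and generalizes the patient.
(f) Not entailed — the passage has Nadia drawing the sketch, not Kai.

(a), (d), (e)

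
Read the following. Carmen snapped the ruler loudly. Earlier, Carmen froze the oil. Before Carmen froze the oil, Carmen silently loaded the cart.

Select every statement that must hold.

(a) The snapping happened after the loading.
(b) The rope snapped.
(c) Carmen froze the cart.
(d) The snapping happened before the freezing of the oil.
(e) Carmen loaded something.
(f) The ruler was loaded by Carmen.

(a) Entailed — the narrative places the loading before the snapping.
(b) Not entailed — the ruler is what snapped, not the rope.
(c) Not entailed — Carmen froze the oil, not the cart; the cart belongs to the loading event.
(d) Not entailed — the narrative places the freezing before the snapping, not after.
(e) Entailed — the original entails any weakening of itself; this just drops 'silently' and generalizes the patient.
(f) Not entailed — Carmen loaded the cart, not the ruler; the ruler belongs to the snapping event.

(a), (e)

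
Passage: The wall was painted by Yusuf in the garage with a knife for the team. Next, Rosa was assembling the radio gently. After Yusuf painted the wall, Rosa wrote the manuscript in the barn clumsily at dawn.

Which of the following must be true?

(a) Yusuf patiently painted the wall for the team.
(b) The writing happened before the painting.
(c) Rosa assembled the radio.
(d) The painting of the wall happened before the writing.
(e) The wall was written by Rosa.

(a) Not entailed — 'patiently' adds information not in the original event.
(b) Not entailed — the narrative places the painting before the writing, not after.
(c) Not entailed — 'was assembling' is progressive on an accomplishment; it does not entail the completed 'assembled'.
(d) Entailed — the narrative places the painting before the writing.
(e) Not entailed — Rosa wrote the manuscript, not the wall; the wall belongs to the painting event.

(d)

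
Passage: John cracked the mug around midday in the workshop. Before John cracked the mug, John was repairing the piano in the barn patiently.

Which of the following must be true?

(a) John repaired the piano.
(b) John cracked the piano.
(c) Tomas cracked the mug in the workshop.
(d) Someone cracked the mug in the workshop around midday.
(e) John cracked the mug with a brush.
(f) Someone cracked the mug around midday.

(d), (f)

(a) Not entailed — 'was repairing' is progressive on an accomplishment; it does not entail the completed 'repaired'.
(b) Not entailed — John cracked the mug, not the piano; the piano belongs to the repairing event.
(c) Not entailed — the passage has John cracking the mug, not Tomas.
(d) Entailed — every conjunct here is already in the original cracking event.
(e) Not entailed — 'with a brush' adds information not in the original event.
(f) Entailed — every conjunct here is already in the original cracking event.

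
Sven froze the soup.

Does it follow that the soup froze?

'Sven froze the soup' is the causative; it entails the inchoative 'the soup froze'.

yes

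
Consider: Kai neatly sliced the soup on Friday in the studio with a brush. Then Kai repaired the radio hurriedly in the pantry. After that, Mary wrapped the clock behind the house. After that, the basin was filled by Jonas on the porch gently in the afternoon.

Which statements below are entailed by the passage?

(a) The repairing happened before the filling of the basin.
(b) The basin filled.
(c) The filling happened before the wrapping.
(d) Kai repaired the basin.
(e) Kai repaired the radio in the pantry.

(a), (b), (e)

(a) Entailed — the narrative places the repairing before the filling.
(b) Entailed — 'Jonas filled the basin' is causative; it entails the inchoative 'the basin filled'.
(c) Not entailed — the narrative places the wrapping before the filling, not after.
(d) Not entailed — Kai repaired the radio, not the basin; the basin belongs to the filling event.
(e) Entailed — the original entails any weakening of itself; this just drops 'hurriedly'.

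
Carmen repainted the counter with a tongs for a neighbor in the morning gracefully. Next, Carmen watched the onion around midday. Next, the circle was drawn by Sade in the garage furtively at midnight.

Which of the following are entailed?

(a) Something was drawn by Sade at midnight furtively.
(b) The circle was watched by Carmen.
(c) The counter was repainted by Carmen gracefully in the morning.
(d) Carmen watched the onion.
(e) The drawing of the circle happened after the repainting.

(a), (c), (d), (e)

(a) Entailed — this follows by dropping conjuncts from the drawing event's description.
(b) Not entailed — Carmen watched the onion, not the circle; the circle belongs to the drawing event.
(c) Entailed — dropping 'for a neighbor', 'with a tongs' leaves a sub-description the original still satisfies.
(d) Entailed — dropping 'around midday' leaves a sub-description the original still satisfies.
(e) Entailed — the narrative places the repainting before the drawing.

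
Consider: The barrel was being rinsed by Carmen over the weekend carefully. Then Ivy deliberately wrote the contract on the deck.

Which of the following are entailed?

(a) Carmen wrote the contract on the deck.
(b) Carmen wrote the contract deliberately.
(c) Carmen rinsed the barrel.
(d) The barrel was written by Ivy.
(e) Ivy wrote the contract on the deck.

(c), (e)

(a) Not entailed — the passage has Ivy writing the contract, not Carmen.
(b) Not entailed — the passage has Ivy writing the contract, not Carmen.
(c) Entailed — 'rinse' is an activity; 'was rinsing' entails that some rinsing happened, so 'rinsed' holds.
(d) Not entailed — Ivy wrote the contract, not the barrel; the barrel belongs to the rinsing event.
(e) Entailed — the original entails any weakening of itself; this just drops 'deliberately'.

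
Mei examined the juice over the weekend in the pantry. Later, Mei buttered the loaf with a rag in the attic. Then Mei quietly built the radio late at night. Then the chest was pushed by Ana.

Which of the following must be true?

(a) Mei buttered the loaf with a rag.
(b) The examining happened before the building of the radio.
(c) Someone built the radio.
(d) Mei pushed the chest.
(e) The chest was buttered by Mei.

(a) Entailed — dropping 'in the attic' leaves a sub-description the original still satisfies.
(b) Entailed — the narrative places the examining before the building.
(c) Entailed — the original entails any weakening of itself; this just drops 'quietly', 'late at night' and generalizes the agent.
(d) Not entailed — the passage has Ana pushing the chest, not Mei.
(e) Not entailed — Mei buttered the loaf, not the chest; the chest belongs to the pushing event.

(a), (b), (c)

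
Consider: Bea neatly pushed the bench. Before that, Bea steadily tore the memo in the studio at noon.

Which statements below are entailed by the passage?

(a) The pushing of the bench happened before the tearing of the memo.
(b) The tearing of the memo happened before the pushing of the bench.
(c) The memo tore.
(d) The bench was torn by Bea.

(a) Not entailed — the narrative places the tearing before the pushing, not after.
(b) Entailed — the narrative places the tearing before the pushing.
(c) Entailed — 'Bea tore the memo' is causative; it entails the inchoative 'the memo tore'.
(d) Not entailed — Bea tore the memo, not the bench; the bench belongs to the pushing event.

(b), (c)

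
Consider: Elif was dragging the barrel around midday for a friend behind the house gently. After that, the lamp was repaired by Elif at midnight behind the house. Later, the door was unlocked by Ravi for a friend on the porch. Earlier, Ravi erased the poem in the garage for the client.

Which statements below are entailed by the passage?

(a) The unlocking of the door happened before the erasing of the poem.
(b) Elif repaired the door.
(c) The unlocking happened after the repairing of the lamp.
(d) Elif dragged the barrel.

(a) Not entailed — the narrative places the erasing before the unlocking, not after.
(b) Not entailed — Elif repaired the lamp, not the door; the door belongs to the unlocking event.
(c) Entailed — the narrative places the repairing before the unlocking.
(d) Entailed — 'drag' is an activity; 'was dragging' entails that some dragging happened, so 'dragged' holds.

(c), (d)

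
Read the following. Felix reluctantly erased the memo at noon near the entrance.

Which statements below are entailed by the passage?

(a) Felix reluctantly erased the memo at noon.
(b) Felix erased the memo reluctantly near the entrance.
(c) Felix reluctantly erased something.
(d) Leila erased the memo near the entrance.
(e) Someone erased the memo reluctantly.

(a), (b), (c), (e)

(a) Entailed — every conjunct here is already in the original erasing event.
(b) Entailed — every conjunct here is already in the original erasing event.
(c) Entailed — this follows by dropping conjuncts from the erasing event's description.
(d) Not entailed — the passage has Felix erasing the memo, not Leila.
(e) Entailed — every conjunct here is already in the original erasing event.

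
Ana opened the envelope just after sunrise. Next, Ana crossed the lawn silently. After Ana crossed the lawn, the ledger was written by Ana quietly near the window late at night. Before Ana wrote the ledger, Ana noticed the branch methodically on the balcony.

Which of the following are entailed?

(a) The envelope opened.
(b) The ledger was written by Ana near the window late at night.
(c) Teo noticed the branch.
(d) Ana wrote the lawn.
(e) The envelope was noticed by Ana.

(a), (b)

(a) Entailed — 'Ana opened the envelope' is causative; it entails the inchoative 'the envelope opened'.
(b) Entailed — this follows by dropping conjuncts from the writing event's description.
(c) Not entailed — the passage has Ana noticing the branch, not Teo.
(d) Not entailed — Ana wrote the ledger, not the lawn; the lawn belongs to the crossing event.
(e) Not entailed — Ana noticed the branch, not the envelope; the envelope belongs to the opening event.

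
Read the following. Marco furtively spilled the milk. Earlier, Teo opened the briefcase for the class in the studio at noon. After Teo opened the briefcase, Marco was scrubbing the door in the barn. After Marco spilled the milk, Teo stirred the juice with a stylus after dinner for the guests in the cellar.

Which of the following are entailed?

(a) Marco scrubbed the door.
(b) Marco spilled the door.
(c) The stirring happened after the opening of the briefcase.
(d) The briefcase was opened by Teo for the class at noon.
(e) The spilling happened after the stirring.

(a) Entailed — 'scrub' is an activity; 'was scrubbing' entails that some scrubbing happened, so 'scrubbed' holds.
(b) Not entailed — Marco spilled the milk, not the door; the door belongs to the scrubbing event.
(c) Entailed — the narrative places the opening before the stirring.
(d) Entailed — the original entails any weakening of itself; this just drops 'in the studio'.
(e) Not entailed — the narrative places the spilling before the stirring, not after.

(a), (c), (d)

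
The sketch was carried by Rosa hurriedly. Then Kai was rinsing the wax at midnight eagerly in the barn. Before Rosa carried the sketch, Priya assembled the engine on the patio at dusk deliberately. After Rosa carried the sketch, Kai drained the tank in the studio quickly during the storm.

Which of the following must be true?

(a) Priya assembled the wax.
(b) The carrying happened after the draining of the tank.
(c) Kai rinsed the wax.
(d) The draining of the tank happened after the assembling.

(a) Not entailed — Priya assembled the engine, not the wax; the wax belongs to the rinsing event.
(b) Not entailed — the narrative places the carrying before the draining, not after.
(c) Entailed — 'rinse' is an activity; 'was rinsing' entails that some rinsing happened, so 'rinsed' holds.
(d) Entailed — the narrative places the assembling before the draining.

(c), (d)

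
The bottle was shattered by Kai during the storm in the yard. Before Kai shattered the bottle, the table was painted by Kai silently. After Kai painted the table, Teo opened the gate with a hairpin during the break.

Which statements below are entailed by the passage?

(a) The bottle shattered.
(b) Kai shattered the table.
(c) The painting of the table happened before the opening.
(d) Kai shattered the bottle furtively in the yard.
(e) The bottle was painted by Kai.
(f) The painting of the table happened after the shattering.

(a) Entailed — 'Kai shattered the bottle' is causative; it entails the inchoative 'the bottle shattered'.
(b) Not entailed — Kai shattered the bottle, not the table; the table belongs to the painting event.
(c) Entailed — the narrative places the painting before the opening.
(d) Not entailed — 'furtively' adds information not in the original event.
(e) Not entailed — Kai painted the table, not the bottle; the bottle belongs to the shattering event.
(f) Not entailed — the narrative places the painting before the shattering, not after.

(a), (c)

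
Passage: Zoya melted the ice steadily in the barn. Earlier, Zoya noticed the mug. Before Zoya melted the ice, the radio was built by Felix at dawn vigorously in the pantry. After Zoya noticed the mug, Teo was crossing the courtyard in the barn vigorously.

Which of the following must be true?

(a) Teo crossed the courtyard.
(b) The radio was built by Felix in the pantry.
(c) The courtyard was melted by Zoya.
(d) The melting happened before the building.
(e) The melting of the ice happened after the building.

(a) Not entailed — 'was crossing' is progressive on an accomplishment; it does not entail the completed 'crossed'.
(b) Entailed — this follows by dropping conjuncts from the building event's description.
(c) Not entailed — Zoya melted the ice, not the courtyard; the courtyard belongs to the crossing event.
(d) Not entailed — the narrative places the building before the melting, not after.
(e) Entailed — the narrative places the building before the melting.

(b), (e)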